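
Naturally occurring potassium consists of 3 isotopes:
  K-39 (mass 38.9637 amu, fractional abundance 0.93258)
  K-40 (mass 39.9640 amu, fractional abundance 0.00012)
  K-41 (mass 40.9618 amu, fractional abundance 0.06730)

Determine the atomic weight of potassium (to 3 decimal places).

Average mass = Σ (abundance × isotope mass) = 0.93258 × 38.9637 + 0.00012 × 39.9640 + 0.06730 × 40.9618
= 36.33677 + 0.00480 + 2.75673 = 39.09830 amu

39.098 amu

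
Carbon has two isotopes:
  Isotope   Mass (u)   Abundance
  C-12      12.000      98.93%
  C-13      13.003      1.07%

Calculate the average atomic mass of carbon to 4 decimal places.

The abundance-weighted mean is 0.9893 × 12.000 + 0.0107 × 13.003
= 11.87160 + 0.13913 = 12.01073 u

12.0107 u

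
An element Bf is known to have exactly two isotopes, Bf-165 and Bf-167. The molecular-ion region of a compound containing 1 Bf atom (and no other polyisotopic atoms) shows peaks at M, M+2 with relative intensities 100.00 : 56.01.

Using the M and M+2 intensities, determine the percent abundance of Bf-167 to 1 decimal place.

35.9%

If p is the fraction of Bf that is Bf-165, then I(M+2)/I(M) = [C(1,1)·p^0·(1−p)] / p^1 = 1·(1−p)/p = 56.01/100.00 = 0.5601
(1−p)/p = 0.5601/1 = 0.5601  ⇒  p = 1/(1 + 0.5601) = 0.6410
Bf-165: 64.1%, Bf-167: 35.9%.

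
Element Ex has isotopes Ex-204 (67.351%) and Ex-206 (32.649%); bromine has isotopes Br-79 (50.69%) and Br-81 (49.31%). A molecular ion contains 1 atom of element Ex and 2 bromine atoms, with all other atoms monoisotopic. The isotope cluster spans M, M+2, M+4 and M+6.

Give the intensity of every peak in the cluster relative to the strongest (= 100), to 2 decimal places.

41.15 : 100.00 : 77.74 : 18.88

Element Ex pattern (n=1): 0.67351 : 0.32649
Bromine pattern (n=2): 0.25694761 : 0.49990478 : 0.24314761
Convolve the two distributions (both contribute in 2-u steps):
  M: 0.67351×0.25694761 = 0.173057
  M+2: 0.67351×0.49990478 + 0.32649×0.25694761 = 0.420582
  M+4: 0.67351×0.24314761 + 0.32649×0.49990478 = 0.326976
  M+6: 0.32649×0.24314761 = 0.079385
Scale to base peak (0.420582) = 100: 41.15 : 100.00 : 77.74 : 18.88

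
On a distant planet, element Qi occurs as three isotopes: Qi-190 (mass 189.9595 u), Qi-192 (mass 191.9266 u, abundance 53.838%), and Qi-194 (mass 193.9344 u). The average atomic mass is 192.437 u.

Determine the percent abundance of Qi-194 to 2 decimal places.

35.69%

The remaining 46.162% is split between Qi-190 (fraction x) and Qi-194 (fraction 0.46162 − x).
Substituting: 189.9595x + 193.9344(0.46162 − x) = 89.107557092
(189.9595 − 193.9344)x = -0.416440636  ⇒  x = 0.10477, y = 0.35685
Qi-190: 10.48%, Qi-194: 35.69%.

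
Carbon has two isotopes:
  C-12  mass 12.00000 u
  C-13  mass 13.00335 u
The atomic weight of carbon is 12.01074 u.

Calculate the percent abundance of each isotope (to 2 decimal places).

Let x be the fractional abundance of C-12; then C-13 has abundance 1 − x.
12.00000·x + 13.00335·(1 − x) = 12.01074
(12.00000 − 13.00335)·x = 12.01074 − 13.00335
x = -0.99261 / -1.00335 = 0.98930 → 98.93% C-12, 1.07% C-13.

C-12: 98.93%, C-13: 1.07%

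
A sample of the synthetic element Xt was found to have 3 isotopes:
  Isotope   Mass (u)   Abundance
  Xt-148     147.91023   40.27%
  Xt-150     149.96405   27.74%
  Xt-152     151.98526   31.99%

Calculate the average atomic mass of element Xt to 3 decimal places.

149.784 u

Average mass = Σ (abundance × isotope mass) = 0.4027 × 147.91023 + 0.2774 × 149.96405 + 0.3199 × 151.98526
= 59.563450 + 41.600027 + 48.620085 = 149.783562 u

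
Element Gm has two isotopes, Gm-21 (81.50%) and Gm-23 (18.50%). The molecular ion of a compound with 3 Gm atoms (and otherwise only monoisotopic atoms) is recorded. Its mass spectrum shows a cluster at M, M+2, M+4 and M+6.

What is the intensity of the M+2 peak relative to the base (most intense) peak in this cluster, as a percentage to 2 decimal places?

Binomial terms of (0.8150 + 0.1850)^3: M 0.5413, M+2 0.3686, M+4 0.0837, M+6 0.0063 → M is the base peak.
P(M) = C(3,0) × 0.8150^3 × 0.1850^0 = 1 × 0.54134337 × 1.0000 = 0.541343 (base)
P(M+2) = C(3,1) × 0.8150^2 × 0.1850^1 = 3 × 0.664225 × 0.1850 = 0.368645
Relative intensity = 0.368645 / 0.541343 × 100 = 68.10

68.10%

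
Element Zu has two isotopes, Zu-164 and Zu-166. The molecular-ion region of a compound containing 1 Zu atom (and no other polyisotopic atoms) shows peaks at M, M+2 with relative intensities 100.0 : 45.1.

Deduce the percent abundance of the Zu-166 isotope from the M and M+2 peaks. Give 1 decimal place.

31.1%

Let p = fractional abundance of Zu-164. I(M+2)/I(M) = [C(1,1)·p^0·(1−p)] / p^1 = 1·(1−p)/p = 45.1/100.0 = 0.4510
(1−p)/p = 0.4510/1 = 0.4510  ⇒  p = 1/(1 + 0.4510) = 0.6892
Zu-164: 68.9%, Zu-166: 31.1%.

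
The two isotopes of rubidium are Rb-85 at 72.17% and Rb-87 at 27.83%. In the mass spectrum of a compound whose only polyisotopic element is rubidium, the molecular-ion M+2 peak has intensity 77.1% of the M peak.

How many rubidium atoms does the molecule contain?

2

With n Rb atoms, P(M+2)/P(M) = C(n,1)·p^(n−1)q / p^n = n·q/p = n · 0.2783/0.7217.
n = 0.771 × 0.7217/0.2783 = 2.00 ≈ 2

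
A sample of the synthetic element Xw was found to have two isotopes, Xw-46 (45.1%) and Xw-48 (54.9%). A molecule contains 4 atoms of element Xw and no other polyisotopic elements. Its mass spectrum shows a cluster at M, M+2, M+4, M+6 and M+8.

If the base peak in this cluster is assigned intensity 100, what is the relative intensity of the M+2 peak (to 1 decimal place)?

(0.451 + 0.549)^4 gives M 0.0414, M+2 0.2014, M+4 0.3678, M+6 0.2985, M+8 0.0908; the largest is M+4.
P(M+4) = C(4,2) × 0.451^2 × 0.549^2 = 6 × 0.203401 × 0.301401 = 0.367832 (base)
P(M+2) = C(4,1) × 0.451^3 × 0.549^1 = 4 × 0.09173385 × 0.5490 = 0.201448
Relative intensity = 0.201448 / 0.367832 × 100 = 54.8

54.8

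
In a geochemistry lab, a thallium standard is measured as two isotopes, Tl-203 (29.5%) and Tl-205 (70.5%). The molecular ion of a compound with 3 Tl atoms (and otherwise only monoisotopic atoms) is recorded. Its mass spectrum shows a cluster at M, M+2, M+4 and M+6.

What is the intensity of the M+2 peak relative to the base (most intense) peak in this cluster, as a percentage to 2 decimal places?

41.84%

(0.295 + 0.705)^3 gives M 0.0257, M+2 0.1841, M+4 0.4399, M+6 0.3504; the largest is M+4.
P(M+4) = C(3,2) × 0.295^1 × 0.705^2 = 3 × 0.2950 × 0.497025 = 0.439867 (base)
P(M+2) = C(3,1) × 0.295^2 × 0.705^1 = 3 × 0.087025 × 0.7050 = 0.184058
Relative intensity = 0.184058 / 0.439867 × 100 = 41.84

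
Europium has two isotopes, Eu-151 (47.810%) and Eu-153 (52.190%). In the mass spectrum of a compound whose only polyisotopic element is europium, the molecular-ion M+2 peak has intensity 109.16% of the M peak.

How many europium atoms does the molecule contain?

1

For n independent Eu atoms, I(M+2)/I(M) = n · (abundance Eu-153) / (abundance Eu-151) = n · 0.52190/0.47810.
n = 1.0916 × 0.47810/0.52190 = 1.00 ≈ 1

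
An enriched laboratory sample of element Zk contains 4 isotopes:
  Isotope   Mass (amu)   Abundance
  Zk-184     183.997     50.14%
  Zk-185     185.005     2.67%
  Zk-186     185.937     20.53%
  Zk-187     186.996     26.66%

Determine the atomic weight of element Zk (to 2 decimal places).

The abundance-weighted mean is 0.5014 × 183.997 + 0.0267 × 185.005 + 0.2053 × 185.937 + 0.2666 × 186.996
= 92.2561 + 4.9396 + 38.1729 + 49.8531 = 185.2217 amu

185.22 amu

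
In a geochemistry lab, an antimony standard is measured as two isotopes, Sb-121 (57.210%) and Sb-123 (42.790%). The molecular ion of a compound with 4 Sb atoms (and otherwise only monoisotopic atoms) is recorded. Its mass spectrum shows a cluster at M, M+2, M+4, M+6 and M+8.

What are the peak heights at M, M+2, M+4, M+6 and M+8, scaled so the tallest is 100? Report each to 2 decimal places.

29.79 : 89.13 : 100.00 : 49.86 : 9.32

Expanding (0.57210 + 0.42790)^4:
P(M) = 0.57210^4 = 0.107124
P(M+2) = 4 × 0.57210^3 × 0.42790^1 = 0.320493
P(M+4) = 6 × 0.57210^2 × 0.42790^2 = 0.359567
P(M+6) = 4 × 0.57210^1 × 0.42790^3 = 0.179291
P(M+8) = 0.42790^4 = 0.033525
The M+4 peak is largest (0.359567); scaling to 100 gives 29.79 : 89.13 : 100.00 : 49.86 : 9.32.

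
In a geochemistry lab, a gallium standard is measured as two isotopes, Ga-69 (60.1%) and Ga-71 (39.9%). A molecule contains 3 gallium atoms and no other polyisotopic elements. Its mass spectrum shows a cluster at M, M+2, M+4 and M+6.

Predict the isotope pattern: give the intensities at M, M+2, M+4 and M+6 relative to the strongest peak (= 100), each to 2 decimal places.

50.21 : 100.00 : 66.39 : 14.69

Expanding (0.601 + 0.399)^3:
P(M) = 0.601^3 = 0.217082
P(M+2) = 3 × 0.601^2 × 0.399^1 = 0.432358
P(M+4) = 3 × 0.601^1 × 0.399^2 = 0.287039
P(M+6) = 0.399^3 = 0.063521
The M+2 peak is largest (0.432358); scaling to 100 gives 50.21 : 100.00 : 66.39 : 14.69.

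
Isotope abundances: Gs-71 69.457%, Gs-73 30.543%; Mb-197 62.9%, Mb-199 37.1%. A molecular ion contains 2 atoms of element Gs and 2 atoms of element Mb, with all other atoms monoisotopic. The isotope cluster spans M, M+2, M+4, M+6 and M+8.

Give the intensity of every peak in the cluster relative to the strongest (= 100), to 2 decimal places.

48.56 : 100.00 : 76.67 : 25.94 : 3.27

Element Gs pattern (n=2): 0.48242748 : 0.42428503 : 0.09328748
Element Mb pattern (n=2): 0.395641 : 0.466718 : 0.137641
Convolve the two distributions (both contribute in 2-u steps):
  M: 0.48242748×0.395641 = 0.190868
  M+2: 0.48242748×0.466718 + 0.42428503×0.395641 = 0.393022
  M+4: 0.48242748×0.137641 + 0.42428503×0.466718 + 0.09328748×0.395641 = 0.301332
  M+6: 0.42428503×0.137641 + 0.09328748×0.466718 = 0.101938
  M+8: 0.09328748×0.137641 = 0.012840
Scale to base peak (0.393022) = 100: 48.56 : 100.00 : 76.67 : 25.94 : 3.27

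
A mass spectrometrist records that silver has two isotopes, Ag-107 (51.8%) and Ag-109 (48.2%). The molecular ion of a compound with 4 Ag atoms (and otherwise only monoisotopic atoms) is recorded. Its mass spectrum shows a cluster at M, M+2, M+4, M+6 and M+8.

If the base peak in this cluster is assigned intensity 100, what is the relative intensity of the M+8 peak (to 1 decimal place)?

14.4

Term probabilities: M 0.0720, M+2 0.2680, M+4 0.3740, M+6 0.2320, M+8 0.0540. Base peak = M+4.
P(M+4) = C(4,2) × 0.518^2 × 0.482^2 = 6 × 0.268324 × 0.232324 = 0.374029 (base)
P(M+8) = C(4,4) × 0.518^0 × 0.482^4 = 1 × 1.0000 × 0.05397444 = 0.053974
Relative intensity = 0.053974 / 0.374029 × 100 = 14.4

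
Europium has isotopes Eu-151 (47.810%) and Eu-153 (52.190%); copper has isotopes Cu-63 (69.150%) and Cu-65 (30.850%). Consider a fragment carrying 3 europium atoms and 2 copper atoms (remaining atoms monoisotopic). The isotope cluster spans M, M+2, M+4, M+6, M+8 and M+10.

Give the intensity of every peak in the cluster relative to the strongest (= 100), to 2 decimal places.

Europium pattern (n=3): 0.10928391 : 0.3578871 : 0.39067407 : 0.14215492
Copper pattern (n=2): 0.47817225 : 0.4266555 : 0.09517225
Convolve the two distributions (both contribute in 2-u steps):
  M: 0.10928391×0.47817225 = 0.052257
  M+2: 0.10928391×0.4266555 + 0.3578871×0.47817225 = 0.217758
  M+4: 0.10928391×0.09517225 + 0.3578871×0.4266555 + 0.39067407×0.47817225 = 0.349905
  M+6: 0.3578871×0.09517225 + 0.39067407×0.4266555 + 0.14215492×0.47817225 = 0.268719
  M+8: 0.39067407×0.09517225 + 0.14215492×0.4266555 = 0.097833
  M+10: 0.14215492×0.09517225 = 0.013529
Scale to base peak (0.349905) = 100: 14.93 : 62.23 : 100.00 : 76.80 : 27.96 : 3.87

14.93 : 62.23 : 100.00 : 76.80 : 27.96 : 3.87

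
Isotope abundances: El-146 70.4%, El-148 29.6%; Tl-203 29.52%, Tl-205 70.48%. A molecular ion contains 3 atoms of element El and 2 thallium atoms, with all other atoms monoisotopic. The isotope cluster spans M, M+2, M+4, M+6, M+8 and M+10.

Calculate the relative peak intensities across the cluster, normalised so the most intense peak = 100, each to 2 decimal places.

Element El pattern (n=3): 0.34891366 : 0.44010701 : 0.18504499 : 0.02593434
Thallium pattern (n=2): 0.08714304 : 0.41611392 : 0.49674304
Convolve the two distributions (both contribute in 2-u steps):
  M: 0.34891366×0.08714304 = 0.030405
  M+2: 0.34891366×0.41611392 + 0.44010701×0.08714304 = 0.183540
  M+4: 0.34891366×0.49674304 + 0.44010701×0.41611392 + 0.18504499×0.08714304 = 0.372580
  M+6: 0.44010701×0.49674304 + 0.18504499×0.41611392 + 0.02593434×0.08714304 = 0.297880
  M+8: 0.18504499×0.49674304 + 0.02593434×0.41611392 = 0.102711
  M+10: 0.02593434×0.49674304 = 0.012883
Scale to base peak (0.372580) = 100: 8.16 : 49.26 : 100.00 : 79.95 : 27.57 : 3.46

8.16 : 49.26 : 100.00 : 79.95 : 27.57 : 3.46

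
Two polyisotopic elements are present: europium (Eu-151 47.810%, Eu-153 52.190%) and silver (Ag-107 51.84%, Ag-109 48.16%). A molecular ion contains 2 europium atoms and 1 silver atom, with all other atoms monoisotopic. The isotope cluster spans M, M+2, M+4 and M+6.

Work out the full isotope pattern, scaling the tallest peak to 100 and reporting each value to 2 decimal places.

Europium pattern (n=2): 0.22857961 : 0.49904078 : 0.27237961
Silver pattern (n=1): 0.5184 : 0.4816
Convolve the two distributions (both contribute in 2-u steps):
  M: 0.22857961×0.5184 = 0.118496
  M+2: 0.22857961×0.4816 + 0.49904078×0.5184 = 0.368787
  M+4: 0.49904078×0.4816 + 0.27237961×0.5184 = 0.381540
  M+6: 0.27237961×0.4816 = 0.131178
Scale to base peak (0.381540) = 100: 31.06 : 96.66 : 100.00 : 34.38

31.06 : 96.66 : 100.00 : 34.38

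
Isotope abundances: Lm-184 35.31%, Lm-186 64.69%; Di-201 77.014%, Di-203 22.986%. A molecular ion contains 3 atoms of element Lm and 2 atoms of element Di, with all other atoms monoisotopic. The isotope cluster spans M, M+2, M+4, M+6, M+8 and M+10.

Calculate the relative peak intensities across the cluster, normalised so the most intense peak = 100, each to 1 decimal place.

Element Lm pattern (n=3): 0.04402437 : 0.24196572 : 0.44329545 : 0.27071446
Element Di pattern (n=2): 0.59311562 : 0.35404876 : 0.05283562
Convolve the two distributions (both contribute in 2-u steps):
  M: 0.04402437×0.59311562 = 0.026112
  M+2: 0.04402437×0.35404876 + 0.24196572×0.59311562 = 0.159100
  M+4: 0.04402437×0.05283562 + 0.24196572×0.35404876 + 0.44329545×0.59311562 = 0.350919
  M+6: 0.24196572×0.05283562 + 0.44329545×0.35404876 + 0.27071446×0.59311562 = 0.330298
  M+8: 0.44329545×0.05283562 + 0.27071446×0.35404876 = 0.119268
  M+10: 0.27071446×0.05283562 = 0.014303
Scale to base peak (0.350919) = 100: 7.4 : 45.3 : 100.0 : 94.1 : 34.0 : 4.1

7.4 : 45.3 : 100.0 : 94.1 : 34.0 : 4.1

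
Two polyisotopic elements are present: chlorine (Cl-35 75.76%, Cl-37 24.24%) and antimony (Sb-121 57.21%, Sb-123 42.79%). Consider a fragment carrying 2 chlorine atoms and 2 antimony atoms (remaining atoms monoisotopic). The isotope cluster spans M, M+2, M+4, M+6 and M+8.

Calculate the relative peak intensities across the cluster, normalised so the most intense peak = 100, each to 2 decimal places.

Chlorine pattern (n=2): 0.57395776 : 0.36728448 : 0.05875776
Antimony pattern (n=2): 0.32729841 : 0.48960318 : 0.18309841
Convolve the two distributions (both contribute in 2-u steps):
  M: 0.57395776×0.32729841 = 0.187855
  M+2: 0.57395776×0.48960318 + 0.36728448×0.32729841 = 0.401223
  M+4: 0.57395776×0.18309841 + 0.36728448×0.48960318 + 0.05875776×0.32729841 = 0.304146
  M+6: 0.36728448×0.18309841 + 0.05875776×0.48960318 = 0.096017
  M+8: 0.05875776×0.18309841 = 0.010758
Scale to base peak (0.401223) = 100: 46.82 : 100.00 : 75.80 : 23.93 : 2.68

46.82 : 100.00 : 75.80 : 23.93 : 2.68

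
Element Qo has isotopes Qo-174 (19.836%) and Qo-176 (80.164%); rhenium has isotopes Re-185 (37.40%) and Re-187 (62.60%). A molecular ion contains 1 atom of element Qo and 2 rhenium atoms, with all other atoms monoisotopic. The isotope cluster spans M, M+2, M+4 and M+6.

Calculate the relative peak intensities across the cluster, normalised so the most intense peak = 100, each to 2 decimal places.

6.12 : 45.25 : 100.00 : 69.33

Element Qo pattern (n=1): 0.19836 : 0.80164
Rhenium pattern (n=2): 0.139876 : 0.468248 : 0.391876
Convolve the two distributions (both contribute in 2-u steps):
  M: 0.19836×0.139876 = 0.027746
  M+2: 0.19836×0.468248 + 0.80164×0.139876 = 0.205012
  M+4: 0.19836×0.391876 + 0.80164×0.468248 = 0.453099
  M+6: 0.80164×0.391876 = 0.314143
Scale to base peak (0.453099) = 100: 6.12 : 45.25 : 100.00 : 69.33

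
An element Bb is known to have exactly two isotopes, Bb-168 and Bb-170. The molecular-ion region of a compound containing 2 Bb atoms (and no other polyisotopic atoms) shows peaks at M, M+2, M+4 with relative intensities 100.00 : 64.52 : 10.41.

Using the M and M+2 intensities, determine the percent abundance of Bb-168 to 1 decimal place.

75.6%

Write p for the Bb-168 fraction. I(M+2)/I(M) = [C(2,1)·p^1·(1−p)] / p^2 = 2·(1−p)/p = 64.52/100.00 = 0.6452
(1−p)/p = 0.6452/2 = 0.3226  ⇒  p = 1/(1 + 0.3226) = 0.7561
Bb-168: 75.6%, Bb-170: 24.4%.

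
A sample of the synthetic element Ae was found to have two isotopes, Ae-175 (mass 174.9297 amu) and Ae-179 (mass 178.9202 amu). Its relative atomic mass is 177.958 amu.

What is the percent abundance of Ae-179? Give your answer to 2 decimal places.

75.89%

With x = fraction of Ae-175 (so Ae-179 is 1 − x):
174.9297·x + 178.9202·(1 − x) = 177.958
(174.9297 − 178.9202)·x = 177.958 − 178.9202
x = -0.9622 / -3.9905 = 0.24112 → 24.11% Ae-175, 75.89% Ae-179.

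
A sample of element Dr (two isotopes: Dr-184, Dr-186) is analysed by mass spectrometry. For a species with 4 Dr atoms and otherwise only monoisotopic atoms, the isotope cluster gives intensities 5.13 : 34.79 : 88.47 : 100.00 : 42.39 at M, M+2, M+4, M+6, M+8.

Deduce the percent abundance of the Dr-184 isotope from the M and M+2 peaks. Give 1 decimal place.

37.1%

Let p = fractional abundance of Dr-184. I(M+2)/I(M) = [C(4,1)·p^3·(1−p)] / p^4 = 4·(1−p)/p = 34.79/5.13 = 6.7817
(1−p)/p = 6.7817/4 = 1.6954  ⇒  p = 1/(1 + 1.6954) = 0.3710
Dr-184: 37.1%, Dr-186: 62.9%.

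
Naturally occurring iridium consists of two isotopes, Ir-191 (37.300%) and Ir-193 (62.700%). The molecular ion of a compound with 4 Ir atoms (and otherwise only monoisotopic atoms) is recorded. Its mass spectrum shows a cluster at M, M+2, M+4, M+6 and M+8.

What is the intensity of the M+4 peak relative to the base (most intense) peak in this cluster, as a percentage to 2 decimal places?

89.23%

Term probabilities: M 0.0194, M+2 0.1302, M+4 0.3282, M+6 0.3678, M+8 0.1546. Base peak = M+6.
P(M+6) = C(4,3) × 0.37300^1 × 0.62700^3 = 4 × 0.3730 × 0.24649188 = 0.367766 (base)
P(M+4) = C(4,2) × 0.37300^2 × 0.62700^2 = 6 × 0.139129 × 0.393129 = 0.328174
Relative intensity = 0.328174 / 0.367766 × 100 = 89.23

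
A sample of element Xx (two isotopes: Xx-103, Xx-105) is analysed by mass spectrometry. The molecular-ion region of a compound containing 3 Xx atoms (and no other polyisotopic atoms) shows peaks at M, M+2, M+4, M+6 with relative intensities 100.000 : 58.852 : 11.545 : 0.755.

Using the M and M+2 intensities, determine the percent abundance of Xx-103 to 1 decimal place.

83.6%

If p is the fraction of Xx that is Xx-103, then I(M+2)/I(M) = [C(3,1)·p^2·(1−p)] / p^3 = 3·(1−p)/p = 58.852/100.000 = 0.5885
(1−p)/p = 0.5885/3 = 0.1962  ⇒  p = 1/(1 + 0.1962) = 0.8360
Xx-103: 83.6%, Xx-105: 16.4%.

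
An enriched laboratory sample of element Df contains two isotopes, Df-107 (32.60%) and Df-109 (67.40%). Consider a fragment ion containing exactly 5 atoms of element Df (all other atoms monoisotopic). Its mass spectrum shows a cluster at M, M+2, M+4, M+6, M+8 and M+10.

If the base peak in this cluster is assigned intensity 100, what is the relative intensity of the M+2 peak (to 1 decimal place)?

Term probabilities: M 0.0037, M+2 0.0381, M+4 0.1574, M+6 0.3254, M+8 0.3364, M+10 0.1391. Base peak = M+8.
P(M+8) = C(5,4) × 0.3260^1 × 0.6740^4 = 5 × 0.3260 × 0.20636668 = 0.336378 (base)
P(M+2) = C(5,1) × 0.3260^4 × 0.6740^1 = 5 × 0.01129459 × 0.6740 = 0.038063
Relative intensity = 0.038063 / 0.336378 × 100 = 11.3

11.3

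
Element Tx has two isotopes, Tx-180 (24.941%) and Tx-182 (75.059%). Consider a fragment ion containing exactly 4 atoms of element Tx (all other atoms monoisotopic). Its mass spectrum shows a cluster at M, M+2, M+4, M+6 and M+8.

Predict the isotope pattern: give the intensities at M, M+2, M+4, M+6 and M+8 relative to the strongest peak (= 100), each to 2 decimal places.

0.92 : 11.04 : 49.84 : 100.00 : 75.24

Expanding (0.24941 + 0.75059)^4:
P(M) = 0.24941^4 = 0.003870
P(M+2) = 4 × 0.24941^3 × 0.75059^1 = 0.046581
P(M+4) = 6 × 0.24941^2 × 0.75059^2 = 0.210273
P(M+6) = 4 × 0.24941^1 × 0.75059^3 = 0.421873
P(M+8) = 0.75059^4 = 0.317403
The M+6 peak is largest (0.421873); scaling to 100 gives 0.92 : 11.04 : 49.84 : 100.00 : 75.24.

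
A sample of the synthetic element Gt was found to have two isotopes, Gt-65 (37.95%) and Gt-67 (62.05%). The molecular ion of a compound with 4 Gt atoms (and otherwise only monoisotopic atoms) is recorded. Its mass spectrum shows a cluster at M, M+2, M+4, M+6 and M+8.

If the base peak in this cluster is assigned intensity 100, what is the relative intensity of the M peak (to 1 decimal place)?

Term probabilities: M 0.0207, M+2 0.1357, M+4 0.3327, M+6 0.3627, M+8 0.1482. Base peak = M+6.
P(M+6) = C(4,3) × 0.3795^1 × 0.6205^3 = 4 × 0.3795 × 0.23890507 = 0.362658 (base)
P(M) = C(4,0) × 0.3795^4 × 0.6205^0 = 1 × 0.02074183 × 1.0000 = 0.020742
Relative intensity = 0.020742 / 0.362658 × 100 = 5.7

5.7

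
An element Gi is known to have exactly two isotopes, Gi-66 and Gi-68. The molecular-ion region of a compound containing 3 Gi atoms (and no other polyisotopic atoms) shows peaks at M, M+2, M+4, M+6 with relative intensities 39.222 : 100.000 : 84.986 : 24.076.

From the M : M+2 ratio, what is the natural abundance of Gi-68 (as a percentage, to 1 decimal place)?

If p is the fraction of Gi that is Gi-66, then I(M+2)/I(M) = [C(3,1)·p^2·(1−p)] / p^3 = 3·(1−p)/p = 100.000/39.222 = 2.5496
(1−p)/p = 2.5496/3 = 0.8499  ⇒  p = 1/(1 + 0.8499) = 0.5406
Gi-66: 54.1%, Gi-68: 45.9%.

45.9%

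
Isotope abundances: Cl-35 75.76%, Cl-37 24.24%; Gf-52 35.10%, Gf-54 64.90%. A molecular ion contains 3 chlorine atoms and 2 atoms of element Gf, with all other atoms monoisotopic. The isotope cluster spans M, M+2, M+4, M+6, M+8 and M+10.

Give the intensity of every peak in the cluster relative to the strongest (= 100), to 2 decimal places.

Chlorine pattern (n=3): 0.4348304 : 0.41738208 : 0.13354464 : 0.01424288
Element Gf pattern (n=2): 0.123201 : 0.455598 : 0.421201
Convolve the two distributions (both contribute in 2-u steps):
  M: 0.4348304×0.123201 = 0.053572
  M+2: 0.4348304×0.455598 + 0.41738208×0.123201 = 0.249530
  M+4: 0.4348304×0.421201 + 0.41738208×0.455598 + 0.13354464×0.123201 = 0.389762
  M+6: 0.41738208×0.421201 + 0.13354464×0.455598 + 0.01424288×0.123201 = 0.238399
  M+8: 0.13354464×0.421201 + 0.01424288×0.455598 = 0.062738
  M+10: 0.01424288×0.421201 = 0.005999
Scale to base peak (0.389762) = 100: 13.74 : 64.02 : 100.00 : 61.17 : 16.10 : 1.54

13.74 : 64.02 : 100.00 : 61.17 : 16.10 : 1.54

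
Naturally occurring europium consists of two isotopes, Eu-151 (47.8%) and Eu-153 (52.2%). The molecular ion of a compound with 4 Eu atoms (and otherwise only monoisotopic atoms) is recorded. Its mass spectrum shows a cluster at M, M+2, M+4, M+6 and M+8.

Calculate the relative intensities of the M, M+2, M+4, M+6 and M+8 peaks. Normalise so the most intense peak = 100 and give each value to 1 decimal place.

14.0 : 61.0 : 100.0 : 72.8 : 19.9

Expanding (0.478 + 0.522)^4:
P(M) = 0.478^4 = 0.052205
P(M+2) = 4 × 0.478^3 × 0.522^1 = 0.228042
P(M+4) = 6 × 0.478^2 × 0.522^2 = 0.373549
P(M+6) = 4 × 0.478^1 × 0.522^3 = 0.271956
P(M+8) = 0.522^4 = 0.074248
The M+4 peak is largest (0.373549); scaling to 100 gives 14.0 : 61.0 : 100.0 : 72.8 : 19.9.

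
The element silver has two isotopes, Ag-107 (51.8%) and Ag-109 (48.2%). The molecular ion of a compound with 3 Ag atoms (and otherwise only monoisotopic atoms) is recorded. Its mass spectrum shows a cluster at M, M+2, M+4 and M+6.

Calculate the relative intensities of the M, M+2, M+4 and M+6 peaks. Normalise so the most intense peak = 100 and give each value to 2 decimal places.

35.82 : 100.00 : 93.05 : 28.86

Each Ag atom is independently Ag-107 (p = 0.518) or Ag-109 (q = 0.482); the cluster is the binomial expansion (p + q)^3.
P(M) = 0.518^3 = 0.138992
P(M+2) = 3 × 0.518^2 × 0.482^1 = 0.387997
P(M+4) = 3 × 0.518^1 × 0.482^2 = 0.361031
P(M+6) = 0.482^3 = 0.111980
The M+2 peak is largest (0.387997); scaling to 100 gives 35.82 : 100.00 : 93.05 : 28.86.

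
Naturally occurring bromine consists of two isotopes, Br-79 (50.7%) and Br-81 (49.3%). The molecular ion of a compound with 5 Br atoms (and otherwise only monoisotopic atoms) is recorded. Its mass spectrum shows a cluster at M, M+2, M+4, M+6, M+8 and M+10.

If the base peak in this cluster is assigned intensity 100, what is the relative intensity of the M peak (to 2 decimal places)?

Binomial terms of (0.507 + 0.493)^5: M 0.0335, M+2 0.1629, M+4 0.3168, M+6 0.3080, M+8 0.1497, M+10 0.0291 → M+4 is the base peak.
P(M+4) = C(5,2) × 0.507^3 × 0.493^2 = 10 × 0.13032384 × 0.243049 = 0.316751 (base)
P(M) = C(5,0) × 0.507^5 × 0.493^0 = 1 × 0.03349961 × 1.0000 = 0.033500
Relative intensity = 0.033500 / 0.316751 × 100 = 10.58

10.58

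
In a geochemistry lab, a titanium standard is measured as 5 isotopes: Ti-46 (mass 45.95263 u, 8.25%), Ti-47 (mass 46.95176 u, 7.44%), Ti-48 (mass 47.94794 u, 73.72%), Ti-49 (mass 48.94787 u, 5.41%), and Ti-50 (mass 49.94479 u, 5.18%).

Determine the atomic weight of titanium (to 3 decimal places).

Weight each isotope mass by its fractional abundance: 0.0825 × 45.95263 + 0.0744 × 46.95176 + 0.7372 × 47.94794 + 0.0541 × 48.94787 + 0.0518 × 49.94479
= 3.791092 + 3.493211 + 35.347221 + 2.648080 + 2.587140 = 47.866744 u

47.867 u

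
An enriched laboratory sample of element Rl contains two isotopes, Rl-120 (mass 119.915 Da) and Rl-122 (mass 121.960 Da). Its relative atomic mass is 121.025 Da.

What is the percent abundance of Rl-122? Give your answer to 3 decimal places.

54.279%

With x = fraction of Rl-120 (so Rl-122 is 1 − x):
119.915·x + 121.960·(1 − x) = 121.025
(119.915 − 121.960)·x = 121.025 − 121.960
x = -0.935 / -2.045 = 0.45721 → 45.721% Rl-120, 54.279% Rl-122.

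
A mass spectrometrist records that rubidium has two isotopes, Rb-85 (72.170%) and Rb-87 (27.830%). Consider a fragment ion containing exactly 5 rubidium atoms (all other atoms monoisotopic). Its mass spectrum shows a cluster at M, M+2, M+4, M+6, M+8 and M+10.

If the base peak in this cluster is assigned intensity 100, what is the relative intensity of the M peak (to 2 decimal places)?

Binomial terms of (0.72170 + 0.27830)^5: M 0.1958, M+2 0.3775, M+4 0.2911, M+6 0.1123, M+8 0.0216, M+10 0.0017 → M+2 is the base peak.
P(M+2) = C(5,1) × 0.72170^4 × 0.27830^1 = 5 × 0.27128565 × 0.2783 = 0.377494 (base)
P(M) = C(5,0) × 0.72170^5 × 0.27830^0 = 1 × 0.19578685 × 1.0000 = 0.195787
Relative intensity = 0.195787 / 0.377494 × 100 = 51.86

51.86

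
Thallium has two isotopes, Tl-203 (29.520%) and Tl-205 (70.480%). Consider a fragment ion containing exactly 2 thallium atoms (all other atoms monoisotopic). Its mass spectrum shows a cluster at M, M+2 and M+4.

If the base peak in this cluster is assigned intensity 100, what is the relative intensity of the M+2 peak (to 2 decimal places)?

(0.29520 + 0.70480)^2 gives M 0.0871, M+2 0.4161, M+4 0.4967; the largest is M+4.
P(M+4) = C(2,2) × 0.29520^0 × 0.70480^2 = 1 × 1.0000 × 0.49674304 = 0.496743 (base)
P(M+2) = C(2,1) × 0.29520^1 × 0.70480^1 = 2 × 0.2952 × 0.7048 = 0.416114
Relative intensity = 0.416114 / 0.496743 × 100 = 83.77

83.77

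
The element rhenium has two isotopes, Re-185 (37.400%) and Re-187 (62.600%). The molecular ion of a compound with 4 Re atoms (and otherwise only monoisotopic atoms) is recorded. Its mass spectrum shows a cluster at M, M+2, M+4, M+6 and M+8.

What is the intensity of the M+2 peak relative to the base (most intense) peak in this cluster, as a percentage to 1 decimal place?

35.7%

(0.37400 + 0.62600)^4 gives M 0.0196, M+2 0.1310, M+4 0.3289, M+6 0.3670, M+8 0.1536; the largest is M+6.
P(M+6) = C(4,3) × 0.37400^1 × 0.62600^3 = 4 × 0.3740 × 0.24531438 = 0.366990 (base)
P(M+2) = C(4,1) × 0.37400^3 × 0.62600^1 = 4 × 0.05231362 × 0.6260 = 0.130993
Relative intensity = 0.130993 / 0.366990 × 100 = 35.7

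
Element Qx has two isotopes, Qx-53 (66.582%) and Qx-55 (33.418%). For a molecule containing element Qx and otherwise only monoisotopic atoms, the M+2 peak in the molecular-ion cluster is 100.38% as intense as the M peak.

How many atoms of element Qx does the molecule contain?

2

For n independent Qx atoms, I(M+2)/I(M) = n · (abundance Qx-55) / (abundance Qx-53) = n · 0.33418/0.66582.
n = 1.0038 × 0.66582/0.33418 = 2.00 ≈ 2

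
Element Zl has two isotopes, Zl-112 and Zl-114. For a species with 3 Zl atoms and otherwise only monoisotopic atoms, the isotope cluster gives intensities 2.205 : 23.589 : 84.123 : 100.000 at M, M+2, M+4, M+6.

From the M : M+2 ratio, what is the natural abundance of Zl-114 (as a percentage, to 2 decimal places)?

78.10%

Write p for the Zl-112 fraction. I(M+2)/I(M) = [C(3,1)·p^2·(1−p)] / p^3 = 3·(1−p)/p = 23.589/2.205 = 10.6980
(1−p)/p = 10.6980/3 = 3.5660  ⇒  p = 1/(1 + 3.5660) = 0.2190
Zl-112: 21.90%, Zl-114: 78.10%.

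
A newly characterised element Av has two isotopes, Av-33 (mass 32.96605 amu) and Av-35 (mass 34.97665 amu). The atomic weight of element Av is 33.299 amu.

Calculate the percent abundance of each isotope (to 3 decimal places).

Writing the weighted mean with unknown fraction x of Av-33:
32.96605·x + 34.97665·(1 − x) = 33.299
(32.96605 − 34.97665)·x = 33.299 − 34.97665
x = -1.67765 / -2.01060 = 0.83440 → 83.440% Av-33, 16.560% Av-35.

Av-33: 83.440%, Av-35: 16.560%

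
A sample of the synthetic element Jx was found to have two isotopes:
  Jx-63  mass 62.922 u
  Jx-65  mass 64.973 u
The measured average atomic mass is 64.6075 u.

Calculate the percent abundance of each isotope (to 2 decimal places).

Let x be the fractional abundance of Jx-63; then Jx-65 has abundance 1 − x.
62.922·x + 64.973·(1 − x) = 64.6075
(62.922 − 64.973)·x = 64.6075 − 64.973
x = -0.3655 / -2.051 = 0.17821 → 17.82% Jx-63, 82.18% Jx-65.

Jx-63: 17.82%, Jx-65: 82.18%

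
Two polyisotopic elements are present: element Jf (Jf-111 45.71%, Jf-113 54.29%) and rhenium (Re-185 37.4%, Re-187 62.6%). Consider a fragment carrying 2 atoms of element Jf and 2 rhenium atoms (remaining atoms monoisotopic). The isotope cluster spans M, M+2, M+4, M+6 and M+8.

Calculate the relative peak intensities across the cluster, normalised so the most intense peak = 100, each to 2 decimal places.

8.22 : 47.05 : 100.00 : 93.53 : 32.49

Element Jf pattern (n=2): 0.20894041 : 0.49631918 : 0.29474041
Rhenium pattern (n=2): 0.139876 : 0.468248 : 0.391876
Convolve the two distributions (both contribute in 2-u steps):
  M: 0.20894041×0.139876 = 0.029226
  M+2: 0.20894041×0.468248 + 0.49631918×0.139876 = 0.167259
  M+4: 0.20894041×0.391876 + 0.49631918×0.468248 + 0.29474041×0.139876 = 0.355506
  M+6: 0.49631918×0.391876 + 0.29474041×0.468248 = 0.332507
  M+8: 0.29474041×0.391876 = 0.115502
Scale to base peak (0.355506) = 100: 8.22 : 47.05 : 100.00 : 93.53 : 32.49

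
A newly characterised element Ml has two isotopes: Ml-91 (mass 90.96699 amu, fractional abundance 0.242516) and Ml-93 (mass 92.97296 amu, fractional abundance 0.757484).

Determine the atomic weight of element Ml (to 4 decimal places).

92.4865 amu

Average mass = Σ (abundance × isotope mass) = 0.242516 × 90.96699 + 0.757484 × 92.97296
= 22.060951 + 70.425530 = 92.486481 amu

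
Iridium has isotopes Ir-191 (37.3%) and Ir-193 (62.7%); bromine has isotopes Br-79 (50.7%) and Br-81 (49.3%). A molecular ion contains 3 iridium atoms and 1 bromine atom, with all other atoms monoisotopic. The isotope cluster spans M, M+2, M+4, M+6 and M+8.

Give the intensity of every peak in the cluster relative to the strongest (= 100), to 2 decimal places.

7.47 : 44.96 : 100.00 : 97.10 : 34.52

Iridium pattern (n=3): 0.05189512 : 0.26170165 : 0.43991135 : 0.24649188
Bromine pattern (n=1): 0.5070 : 0.4930
Convolve the two distributions (both contribute in 2-u steps):
  M: 0.05189512×0.5070 = 0.026311
  M+2: 0.05189512×0.4930 + 0.26170165×0.5070 = 0.158267
  M+4: 0.26170165×0.4930 + 0.43991135×0.5070 = 0.352054
  M+6: 0.43991135×0.4930 + 0.24649188×0.5070 = 0.341848
  M+8: 0.24649188×0.4930 = 0.121520
Scale to base peak (0.352054) = 100: 7.47 : 44.96 : 100.00 : 97.10 : 34.52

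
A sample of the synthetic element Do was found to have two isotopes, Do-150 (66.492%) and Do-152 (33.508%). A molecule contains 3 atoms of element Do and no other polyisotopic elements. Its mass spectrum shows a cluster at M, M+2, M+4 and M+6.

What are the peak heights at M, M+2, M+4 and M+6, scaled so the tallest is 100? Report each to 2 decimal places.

66.15 : 100.00 : 50.39 : 8.47

Expanding (0.66492 + 0.33508)^3:
P(M) = 0.66492^3 = 0.293974
P(M+2) = 3 × 0.66492^2 × 0.33508^1 = 0.444435
P(M+4) = 3 × 0.66492^1 × 0.33508^2 = 0.223969
P(M+6) = 0.33508^3 = 0.037622
The M+2 peak is largest (0.444435); scaling to 100 gives 66.15 : 100.00 : 50.39 : 8.47.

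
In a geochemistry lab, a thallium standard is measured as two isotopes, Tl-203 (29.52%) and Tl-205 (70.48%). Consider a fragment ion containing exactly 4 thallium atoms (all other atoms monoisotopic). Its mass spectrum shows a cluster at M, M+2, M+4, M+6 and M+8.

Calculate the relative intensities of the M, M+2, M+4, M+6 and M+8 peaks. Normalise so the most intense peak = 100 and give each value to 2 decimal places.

Each Tl atom is independently Tl-203 (p = 0.2952) or Tl-205 (q = 0.7048); the cluster is the binomial expansion (p + q)^4.
P(M) = 0.2952^4 = 0.007594
P(M+2) = 4 × 0.2952^3 × 0.7048^1 = 0.072523
P(M+4) = 6 × 0.2952^2 × 0.7048^2 = 0.259726
P(M+6) = 4 × 0.2952^1 × 0.7048^3 = 0.413403
P(M+8) = 0.7048^4 = 0.246754
The M+6 peak is largest (0.413403); scaling to 100 gives 1.84 : 17.54 : 62.83 : 100.00 : 59.69.

1.84 : 17.54 : 62.83 : 100.00 : 59.69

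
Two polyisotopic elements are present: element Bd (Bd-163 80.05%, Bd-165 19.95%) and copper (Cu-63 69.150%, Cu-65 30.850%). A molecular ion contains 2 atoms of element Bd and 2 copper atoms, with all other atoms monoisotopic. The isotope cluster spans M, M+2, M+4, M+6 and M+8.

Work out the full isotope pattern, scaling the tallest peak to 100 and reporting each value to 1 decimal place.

71.9 : 100.0 : 50.8 : 11.1 : 0.9

Element Bd pattern (n=2): 0.64080025 : 0.3193995 : 0.03980025
Copper pattern (n=2): 0.47817225 : 0.4266555 : 0.09517225
Convolve the two distributions (both contribute in 2-u steps):
  M: 0.64080025×0.47817225 = 0.306413
  M+2: 0.64080025×0.4266555 + 0.3193995×0.47817225 = 0.426129
  M+4: 0.64080025×0.09517225 + 0.3193995×0.4266555 + 0.03980025×0.47817225 = 0.216291
  M+6: 0.3193995×0.09517225 + 0.03980025×0.4266555 = 0.047379
  M+8: 0.03980025×0.09517225 = 0.003788
Scale to base peak (0.426129) = 100: 71.9 : 100.0 : 50.8 : 11.1 : 0.9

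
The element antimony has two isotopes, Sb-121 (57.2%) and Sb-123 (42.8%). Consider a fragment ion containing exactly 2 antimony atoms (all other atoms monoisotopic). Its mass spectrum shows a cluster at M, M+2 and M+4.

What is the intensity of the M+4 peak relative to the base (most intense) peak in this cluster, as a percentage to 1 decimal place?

Binomial terms of (0.572 + 0.428)^2: M 0.3272, M+2 0.4896, M+4 0.1832 → M+2 is the base peak.
P(M+2) = C(2,1) × 0.572^1 × 0.428^1 = 2 × 0.5720 × 0.4280 = 0.489632 (base)
P(M+4) = C(2,2) × 0.572^0 × 0.428^2 = 1 × 1.0000 × 0.183184 = 0.183184
Relative intensity = 0.183184 / 0.489632 × 100 = 37.4

37.4%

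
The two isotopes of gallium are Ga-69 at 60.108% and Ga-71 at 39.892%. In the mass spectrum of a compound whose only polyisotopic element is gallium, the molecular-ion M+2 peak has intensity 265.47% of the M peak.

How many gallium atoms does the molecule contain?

The M+2/M ratio from n Ga atoms is n · q/p = n · 0.39892/0.60108.
n = 2.6547 × 0.60108/0.39892 = 4.00 ≈ 4

4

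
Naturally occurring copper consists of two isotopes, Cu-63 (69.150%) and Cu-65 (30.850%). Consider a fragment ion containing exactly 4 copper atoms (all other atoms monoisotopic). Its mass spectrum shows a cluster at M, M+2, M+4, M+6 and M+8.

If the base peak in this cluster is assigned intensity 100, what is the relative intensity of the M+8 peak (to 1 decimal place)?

2.2

(0.69150 + 0.30850)^4 gives M 0.2286, M+2 0.4080, M+4 0.2731, M+6 0.0812, M+8 0.0091; the largest is M+2.
P(M+2) = C(4,1) × 0.69150^3 × 0.30850^1 = 4 × 0.33065611 × 0.3085 = 0.408030 (base)
P(M+8) = C(4,4) × 0.69150^0 × 0.30850^4 = 1 × 1.0000 × 0.00905776 = 0.009058
Relative intensity = 0.009058 / 0.408030 × 100 = 2.2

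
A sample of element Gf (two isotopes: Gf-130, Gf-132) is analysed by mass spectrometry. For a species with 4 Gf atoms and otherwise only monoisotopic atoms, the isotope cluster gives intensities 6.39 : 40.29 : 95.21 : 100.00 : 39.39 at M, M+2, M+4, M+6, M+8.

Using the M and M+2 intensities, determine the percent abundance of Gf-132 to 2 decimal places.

61.18%

Write p for the Gf-130 fraction. I(M+2)/I(M) = [C(4,1)·p^3·(1−p)] / p^4 = 4·(1−p)/p = 40.29/6.39 = 6.3052
(1−p)/p = 6.3052/4 = 1.5763  ⇒  p = 1/(1 + 1.5763) = 0.3882
Gf-130: 38.82%, Gf-132: 61.18%.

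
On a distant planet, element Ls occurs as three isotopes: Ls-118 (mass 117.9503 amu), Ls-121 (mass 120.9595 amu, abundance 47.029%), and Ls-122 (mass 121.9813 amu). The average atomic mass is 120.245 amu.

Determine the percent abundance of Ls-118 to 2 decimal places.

The remaining 52.971% is split between Ls-118 (fraction x) and Ls-122 (fraction 0.52971 − x).
Substituting: 117.9503x + 121.9813(0.52971 − x) = 63.358956745
(117.9503 − 121.9813)x = -1.255757678  ⇒  x = 0.31153, y = 0.21818
Ls-118: 31.15%, Ls-122: 21.82%.

31.15%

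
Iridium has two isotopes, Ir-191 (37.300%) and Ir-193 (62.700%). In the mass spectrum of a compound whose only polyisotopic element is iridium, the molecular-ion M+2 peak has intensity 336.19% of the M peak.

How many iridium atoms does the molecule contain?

For n independent Ir atoms, I(M+2)/I(M) = n · (abundance Ir-193) / (abundance Ir-191) = n · 0.62700/0.37300.
n = 3.3619 × 0.37300/0.62700 = 2.00 ≈ 2

2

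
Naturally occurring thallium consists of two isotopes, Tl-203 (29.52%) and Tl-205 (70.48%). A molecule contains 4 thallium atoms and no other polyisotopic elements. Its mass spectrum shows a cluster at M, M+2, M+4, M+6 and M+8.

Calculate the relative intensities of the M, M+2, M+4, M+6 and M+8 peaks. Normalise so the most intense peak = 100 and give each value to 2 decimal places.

Each Tl atom is independently Tl-203 (p = 0.2952) or Tl-205 (q = 0.7048); the cluster is the binomial expansion (p + q)^4.
P(M) = 0.2952^4 = 0.007594
P(M+2) = 4 × 0.2952^3 × 0.7048^1 = 0.072523
P(M+4) = 6 × 0.2952^2 × 0.7048^2 = 0.259726
P(M+6) = 4 × 0.2952^1 × 0.7048^3 = 0.413403
P(M+8) = 0.7048^4 = 0.246754
The M+6 peak is largest (0.413403); scaling to 100 gives 1.84 : 17.54 : 62.83 : 100.00 : 59.69.

1.84 : 17.54 : 62.83 : 100.00 : 59.69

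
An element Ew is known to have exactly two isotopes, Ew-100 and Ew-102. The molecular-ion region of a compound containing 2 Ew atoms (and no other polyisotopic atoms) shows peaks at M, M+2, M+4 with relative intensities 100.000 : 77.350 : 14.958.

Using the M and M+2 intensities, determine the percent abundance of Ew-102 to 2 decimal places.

27.89%

Let p = fractional abundance of Ew-100. I(M+2)/I(M) = [C(2,1)·p^1·(1−p)] / p^2 = 2·(1−p)/p = 77.350/100.000 = 0.7735
(1−p)/p = 0.7735/2 = 0.3867  ⇒  p = 1/(1 + 0.3867) = 0.7211
Ew-100: 72.11%, Ew-102: 27.89%.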